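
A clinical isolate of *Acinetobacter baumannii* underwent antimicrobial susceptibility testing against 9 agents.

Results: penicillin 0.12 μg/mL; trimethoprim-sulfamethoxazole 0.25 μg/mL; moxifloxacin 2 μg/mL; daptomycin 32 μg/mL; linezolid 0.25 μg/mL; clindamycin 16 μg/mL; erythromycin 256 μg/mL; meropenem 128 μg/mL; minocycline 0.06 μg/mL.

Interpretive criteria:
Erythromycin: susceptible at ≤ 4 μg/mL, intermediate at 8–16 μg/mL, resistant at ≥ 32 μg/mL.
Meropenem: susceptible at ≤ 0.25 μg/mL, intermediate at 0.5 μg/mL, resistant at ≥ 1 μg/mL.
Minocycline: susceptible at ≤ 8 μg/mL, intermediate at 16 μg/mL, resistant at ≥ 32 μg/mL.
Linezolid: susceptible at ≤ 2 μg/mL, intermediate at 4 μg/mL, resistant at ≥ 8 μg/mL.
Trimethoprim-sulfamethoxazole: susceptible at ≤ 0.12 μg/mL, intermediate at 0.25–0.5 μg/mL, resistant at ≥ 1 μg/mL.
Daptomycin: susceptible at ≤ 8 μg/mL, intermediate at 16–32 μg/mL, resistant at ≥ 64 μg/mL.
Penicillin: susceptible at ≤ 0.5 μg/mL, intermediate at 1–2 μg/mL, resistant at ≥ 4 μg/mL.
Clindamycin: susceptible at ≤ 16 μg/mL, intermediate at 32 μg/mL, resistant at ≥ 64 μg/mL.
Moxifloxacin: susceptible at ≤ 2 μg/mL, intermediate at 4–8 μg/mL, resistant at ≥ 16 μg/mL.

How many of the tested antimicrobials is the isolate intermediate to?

2

Penicillin (0.12 μg/mL) ≤ 0.5 μg/mL → S
Trimethoprim-sulfamethoxazole 0.25 μg/mL: in 0.25–0.5 μg/mL ⇒ intermediate
Moxifloxacin (2 μg/mL) ≤ 2 μg/mL — Susceptible
Daptomycin (32 μg/mL) in 16–32 μg/mL → Intermediate
Linezolid (0.25 μg/mL) ≤ 2 μg/mL ⇒ S
Clindamycin (16 μg/mL) ≤ 16 μg/mL ⇒ S
Erythromycin: 256 μg/mL is ≥ 32 μg/mL ⇒ resistant
Meropenem 128 μg/mL: ≥ 1 μg/mL ⇒ Resistant
Minocycline (0.06 μg/mL) ≤ 8 μg/mL — Susceptible
Intermediate: 2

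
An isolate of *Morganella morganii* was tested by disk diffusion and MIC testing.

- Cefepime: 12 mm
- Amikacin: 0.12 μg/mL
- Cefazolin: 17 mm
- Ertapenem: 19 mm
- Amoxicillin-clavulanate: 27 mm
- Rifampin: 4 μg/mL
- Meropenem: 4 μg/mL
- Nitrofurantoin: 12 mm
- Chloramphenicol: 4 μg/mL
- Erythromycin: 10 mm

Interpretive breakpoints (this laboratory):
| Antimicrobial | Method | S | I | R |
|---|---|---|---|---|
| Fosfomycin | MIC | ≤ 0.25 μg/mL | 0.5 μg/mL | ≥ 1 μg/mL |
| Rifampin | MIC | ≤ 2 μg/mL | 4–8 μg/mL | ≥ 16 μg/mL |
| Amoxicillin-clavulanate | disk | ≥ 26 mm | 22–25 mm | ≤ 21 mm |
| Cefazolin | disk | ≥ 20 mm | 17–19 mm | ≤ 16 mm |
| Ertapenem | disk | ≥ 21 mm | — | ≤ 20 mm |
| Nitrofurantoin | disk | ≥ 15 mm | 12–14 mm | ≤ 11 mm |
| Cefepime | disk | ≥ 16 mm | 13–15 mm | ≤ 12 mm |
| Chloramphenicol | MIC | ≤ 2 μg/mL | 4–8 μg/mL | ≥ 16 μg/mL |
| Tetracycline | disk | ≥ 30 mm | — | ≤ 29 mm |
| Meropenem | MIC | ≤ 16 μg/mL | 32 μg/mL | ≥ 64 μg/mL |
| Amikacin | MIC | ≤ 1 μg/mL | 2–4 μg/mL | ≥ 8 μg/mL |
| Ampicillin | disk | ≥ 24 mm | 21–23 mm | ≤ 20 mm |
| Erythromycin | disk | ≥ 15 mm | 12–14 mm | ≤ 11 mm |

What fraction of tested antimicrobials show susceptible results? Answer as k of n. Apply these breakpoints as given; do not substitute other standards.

Cefepime (12 mm) ≤ 12 mm ⇒ resistant
Amikacin 0.12 μg/mL: ≤ 1 μg/mL — S
Cefazolin: 17 mm is in 17–19 mm — I
Ertapenem (19 mm) ≤ 20 mm ⇒ Resistant
Amoxicillin-clavulanate 27 mm: ≥ 26 mm — susceptible
Rifampin: 4 μg/mL is in 4–8 μg/mL ⇒ I
Meropenem 4 μg/mL: ≤ 16 μg/mL ⇒ susceptible
Nitrofurantoin: 12 mm is in 12–14 mm ⇒ intermediate
Chloramphenicol 4 μg/mL: in 4–8 μg/mL → I
Erythromycin (10 mm) ≤ 11 mm ⇒ resistant
Susceptible: 3/10

3 of 10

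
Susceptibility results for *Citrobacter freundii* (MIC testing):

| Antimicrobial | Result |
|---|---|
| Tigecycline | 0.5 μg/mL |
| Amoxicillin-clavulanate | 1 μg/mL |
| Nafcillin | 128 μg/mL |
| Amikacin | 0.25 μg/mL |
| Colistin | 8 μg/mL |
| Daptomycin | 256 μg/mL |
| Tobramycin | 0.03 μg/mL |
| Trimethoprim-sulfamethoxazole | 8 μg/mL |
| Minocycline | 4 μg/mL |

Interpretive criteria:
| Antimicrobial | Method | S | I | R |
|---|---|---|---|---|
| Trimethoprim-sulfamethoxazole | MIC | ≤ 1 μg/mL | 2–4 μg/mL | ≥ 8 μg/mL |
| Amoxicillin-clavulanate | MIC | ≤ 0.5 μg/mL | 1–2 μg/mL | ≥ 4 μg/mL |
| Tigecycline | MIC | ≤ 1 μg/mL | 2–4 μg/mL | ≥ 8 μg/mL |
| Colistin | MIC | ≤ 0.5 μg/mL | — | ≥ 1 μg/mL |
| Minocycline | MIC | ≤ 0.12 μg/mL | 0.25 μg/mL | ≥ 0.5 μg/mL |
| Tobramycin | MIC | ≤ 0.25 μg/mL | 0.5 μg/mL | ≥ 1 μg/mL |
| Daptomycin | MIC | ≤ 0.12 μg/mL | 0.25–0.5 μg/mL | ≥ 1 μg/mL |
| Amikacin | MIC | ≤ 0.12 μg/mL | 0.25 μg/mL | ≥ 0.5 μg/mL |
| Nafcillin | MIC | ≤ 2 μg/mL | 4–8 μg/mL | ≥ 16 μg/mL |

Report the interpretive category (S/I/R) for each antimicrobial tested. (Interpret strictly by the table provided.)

Tigecycline: 0.5 μg/mL is ≤ 1 μg/mL ⇒ S
Amoxicillin-clavulanate: 1 μg/mL is in 1–2 μg/mL → intermediate
Nafcillin (128 μg/mL) ≥ 16 μg/mL → Resistant
Amikacin (0.25 μg/mL) = 0.25 μg/mL ⇒ intermediate
Colistin: 8 μg/mL is ≥ 1 μg/mL — Resistant
Daptomycin (256 μg/mL) ≥ 1 μg/mL — resistant
Tobramycin (0.03 μg/mL) ≤ 0.25 μg/mL — Susceptible
Trimethoprim-sulfamethoxazole (8 μg/mL) ≥ 8 μg/mL ⇒ Resistant
Minocycline: 4 μg/mL is ≥ 0.5 μg/mL → R

S, I, R, I, R, R, S, R, R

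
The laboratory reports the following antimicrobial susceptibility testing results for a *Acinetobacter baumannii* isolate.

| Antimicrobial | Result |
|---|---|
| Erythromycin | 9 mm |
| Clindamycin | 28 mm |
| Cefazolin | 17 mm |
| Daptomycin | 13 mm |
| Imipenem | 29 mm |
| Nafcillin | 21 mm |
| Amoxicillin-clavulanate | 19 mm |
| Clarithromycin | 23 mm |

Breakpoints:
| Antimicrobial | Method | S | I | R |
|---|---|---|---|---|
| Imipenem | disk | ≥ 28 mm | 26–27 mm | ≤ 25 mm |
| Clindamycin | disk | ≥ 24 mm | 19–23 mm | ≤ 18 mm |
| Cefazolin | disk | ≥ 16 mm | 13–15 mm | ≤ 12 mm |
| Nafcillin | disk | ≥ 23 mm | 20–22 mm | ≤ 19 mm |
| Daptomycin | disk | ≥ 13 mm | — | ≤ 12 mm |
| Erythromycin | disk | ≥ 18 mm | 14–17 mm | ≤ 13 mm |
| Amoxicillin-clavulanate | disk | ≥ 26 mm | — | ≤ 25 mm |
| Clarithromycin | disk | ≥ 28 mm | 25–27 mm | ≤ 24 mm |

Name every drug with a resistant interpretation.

Erythromycin (9 mm) ≤ 13 mm — resistant
Clindamycin: 28 mm is ≥ 24 mm — susceptible
Cefazolin (17 mm) ≥ 16 mm ⇒ S
Daptomycin (13 mm) ≥ 13 mm ⇒ S
Imipenem (29 mm) ≥ 28 mm ⇒ Susceptible
Nafcillin (21 mm) in 20–22 mm — I
Amoxicillin-clavulanate 19 mm: ≤ 25 mm — Resistant
Clarithromycin (23 mm) ≤ 24 mm → Resistant

erythromycin, amoxicillin-clavulanate, clarithromycin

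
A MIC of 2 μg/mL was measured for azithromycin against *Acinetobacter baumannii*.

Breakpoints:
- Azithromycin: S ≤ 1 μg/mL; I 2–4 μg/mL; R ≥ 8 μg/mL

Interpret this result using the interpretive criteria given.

Azithromycin 2 μg/mL: in 2–4 μg/mL ⇒ Intermediate

Intermediate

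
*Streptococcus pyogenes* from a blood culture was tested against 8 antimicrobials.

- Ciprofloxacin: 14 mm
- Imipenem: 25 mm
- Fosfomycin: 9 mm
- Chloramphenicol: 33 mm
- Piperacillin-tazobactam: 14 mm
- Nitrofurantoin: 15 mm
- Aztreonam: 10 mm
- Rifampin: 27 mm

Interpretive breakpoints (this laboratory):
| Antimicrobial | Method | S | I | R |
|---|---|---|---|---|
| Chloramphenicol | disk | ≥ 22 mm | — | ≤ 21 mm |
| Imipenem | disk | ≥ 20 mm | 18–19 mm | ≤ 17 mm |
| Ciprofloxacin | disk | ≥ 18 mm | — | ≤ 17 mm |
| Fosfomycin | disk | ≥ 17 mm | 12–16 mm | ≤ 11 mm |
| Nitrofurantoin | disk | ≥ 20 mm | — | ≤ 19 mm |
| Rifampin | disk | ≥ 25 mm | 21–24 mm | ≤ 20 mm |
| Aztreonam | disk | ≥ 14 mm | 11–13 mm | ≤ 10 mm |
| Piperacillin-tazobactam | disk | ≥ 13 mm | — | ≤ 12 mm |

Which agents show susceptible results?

imipenem, chloramphenicol, piperacillin-tazobactam, rifampin

Ciprofloxacin: 14 mm is ≤ 17 mm ⇒ R
Imipenem 25 mm: ≥ 20 mm — S
Fosfomycin: 9 mm is ≤ 11 mm → resistant
Chloramphenicol: 33 mm is ≥ 22 mm — S
Piperacillin-tazobactam 14 mm: ≥ 13 mm ⇒ S
Nitrofurantoin (15 mm) ≤ 19 mm → R
Aztreonam 10 mm: ≤ 10 mm — Resistant
Rifampin 27 mm: ≥ 25 mm — Susceptible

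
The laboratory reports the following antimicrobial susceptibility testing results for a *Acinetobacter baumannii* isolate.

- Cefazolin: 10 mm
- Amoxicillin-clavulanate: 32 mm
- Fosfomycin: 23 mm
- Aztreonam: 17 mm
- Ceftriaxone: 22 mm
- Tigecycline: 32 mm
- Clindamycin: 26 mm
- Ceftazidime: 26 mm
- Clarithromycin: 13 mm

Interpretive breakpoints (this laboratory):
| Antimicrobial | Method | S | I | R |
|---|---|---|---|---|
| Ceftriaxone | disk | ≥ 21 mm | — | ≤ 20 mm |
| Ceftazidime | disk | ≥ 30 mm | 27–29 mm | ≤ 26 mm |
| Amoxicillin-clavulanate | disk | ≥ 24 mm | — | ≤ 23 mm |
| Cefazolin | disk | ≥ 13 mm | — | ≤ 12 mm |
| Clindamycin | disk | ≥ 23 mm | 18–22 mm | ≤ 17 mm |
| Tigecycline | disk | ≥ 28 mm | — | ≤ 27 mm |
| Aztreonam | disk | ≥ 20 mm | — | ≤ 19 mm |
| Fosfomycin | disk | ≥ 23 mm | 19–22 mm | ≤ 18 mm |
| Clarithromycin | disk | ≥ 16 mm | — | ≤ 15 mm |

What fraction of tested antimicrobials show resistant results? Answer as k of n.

4 of 9

Cefazolin: 10 mm is ≤ 12 mm → Resistant
Amoxicillin-clavulanate (32 mm) ≥ 24 mm → Susceptible
Fosfomycin 23 mm: ≥ 23 mm ⇒ S
Aztreonam: 17 mm is ≤ 19 mm → Resistant
Ceftriaxone (22 mm) ≥ 21 mm → Susceptible
Tigecycline: 32 mm is ≥ 28 mm — susceptible
Clindamycin 26 mm: ≥ 23 mm ⇒ S
Ceftazidime 26 mm: ≤ 26 mm ⇒ R
Clarithromycin: 13 mm is ≤ 15 mm — R
Resistant: 4/9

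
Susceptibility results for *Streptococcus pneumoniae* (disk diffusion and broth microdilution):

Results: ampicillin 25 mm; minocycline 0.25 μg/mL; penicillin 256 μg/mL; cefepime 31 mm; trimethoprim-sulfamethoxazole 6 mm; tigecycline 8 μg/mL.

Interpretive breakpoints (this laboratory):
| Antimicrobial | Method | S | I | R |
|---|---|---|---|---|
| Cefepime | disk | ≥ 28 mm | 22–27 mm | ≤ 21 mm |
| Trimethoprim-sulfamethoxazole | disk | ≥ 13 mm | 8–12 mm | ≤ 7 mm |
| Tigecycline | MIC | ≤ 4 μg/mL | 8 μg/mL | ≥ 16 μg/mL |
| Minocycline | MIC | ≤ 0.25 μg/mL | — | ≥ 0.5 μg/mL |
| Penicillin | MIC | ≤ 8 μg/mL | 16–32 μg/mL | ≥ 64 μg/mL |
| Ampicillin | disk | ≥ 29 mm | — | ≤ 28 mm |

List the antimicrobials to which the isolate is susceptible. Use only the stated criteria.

minocycline, cefepime

Ampicillin (25 mm) ≤ 28 mm — R
Minocycline (0.25 μg/mL) ≤ 0.25 μg/mL → S
Penicillin (256 μg/mL) ≥ 64 μg/mL → Resistant
Cefepime (31 mm) ≥ 28 mm → S
Trimethoprim-sulfamethoxazole (6 mm) ≤ 7 mm — R
Tigecycline (8 μg/mL) = 8 μg/mL ⇒ I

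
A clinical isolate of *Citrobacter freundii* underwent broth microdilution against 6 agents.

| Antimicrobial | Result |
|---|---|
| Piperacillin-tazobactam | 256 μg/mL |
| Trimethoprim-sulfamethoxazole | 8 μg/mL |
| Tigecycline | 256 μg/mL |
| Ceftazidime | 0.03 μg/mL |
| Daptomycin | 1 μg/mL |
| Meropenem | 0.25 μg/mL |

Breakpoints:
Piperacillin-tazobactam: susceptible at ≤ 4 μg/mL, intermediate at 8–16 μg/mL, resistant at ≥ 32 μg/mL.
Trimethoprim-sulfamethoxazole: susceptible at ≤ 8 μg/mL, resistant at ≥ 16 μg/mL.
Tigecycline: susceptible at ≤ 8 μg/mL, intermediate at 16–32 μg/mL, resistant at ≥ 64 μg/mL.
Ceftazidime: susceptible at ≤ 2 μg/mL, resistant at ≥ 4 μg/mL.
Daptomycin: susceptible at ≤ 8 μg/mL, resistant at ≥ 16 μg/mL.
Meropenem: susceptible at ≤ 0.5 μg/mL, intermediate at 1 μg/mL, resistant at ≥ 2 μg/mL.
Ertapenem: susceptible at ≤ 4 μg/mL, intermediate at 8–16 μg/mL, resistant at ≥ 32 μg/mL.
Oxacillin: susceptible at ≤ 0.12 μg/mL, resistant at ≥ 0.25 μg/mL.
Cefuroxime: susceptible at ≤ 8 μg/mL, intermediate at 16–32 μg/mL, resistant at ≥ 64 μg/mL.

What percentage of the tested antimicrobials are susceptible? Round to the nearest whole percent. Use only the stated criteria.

Piperacillin-tazobactam: 256 μg/mL is ≥ 32 μg/mL — R
Trimethoprim-sulfamethoxazole (8 μg/mL) ≤ 8 μg/mL → S
Tigecycline (256 μg/mL) ≥ 64 μg/mL → R
Ceftazidime: 0.03 μg/mL is ≤ 2 μg/mL → Susceptible
Daptomycin (1 μg/mL) ≤ 8 μg/mL — Susceptible
Meropenem 0.25 μg/mL: ≤ 0.5 μg/mL → Susceptible
Susceptible: 4/6

67%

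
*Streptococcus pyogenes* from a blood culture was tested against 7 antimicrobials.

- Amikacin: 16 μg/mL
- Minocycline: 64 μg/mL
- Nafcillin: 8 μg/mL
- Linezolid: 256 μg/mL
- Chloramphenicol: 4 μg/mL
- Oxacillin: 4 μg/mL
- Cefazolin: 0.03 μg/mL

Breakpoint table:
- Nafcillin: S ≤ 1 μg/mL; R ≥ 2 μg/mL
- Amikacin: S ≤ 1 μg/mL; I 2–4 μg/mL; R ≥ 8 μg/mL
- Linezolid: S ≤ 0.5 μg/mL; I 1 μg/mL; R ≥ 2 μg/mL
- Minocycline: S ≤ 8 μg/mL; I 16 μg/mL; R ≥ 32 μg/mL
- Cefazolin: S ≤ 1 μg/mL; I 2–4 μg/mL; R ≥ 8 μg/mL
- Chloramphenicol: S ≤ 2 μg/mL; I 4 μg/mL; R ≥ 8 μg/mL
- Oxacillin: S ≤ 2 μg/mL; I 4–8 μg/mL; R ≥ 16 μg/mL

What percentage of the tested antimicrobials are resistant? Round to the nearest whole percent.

Amikacin (16 μg/mL) ≥ 8 μg/mL — Resistant
Minocycline 64 μg/mL: ≥ 32 μg/mL ⇒ R
Nafcillin: 8 μg/mL is ≥ 2 μg/mL — Resistant
Linezolid: 256 μg/mL is ≥ 2 μg/mL → Resistant
Chloramphenicol: 4 μg/mL is = 4 μg/mL → intermediate
Oxacillin (4 μg/mL) in 4–8 μg/mL ⇒ Intermediate
Cefazolin (0.03 μg/mL) ≤ 1 μg/mL → S
Resistant: 4/7

57%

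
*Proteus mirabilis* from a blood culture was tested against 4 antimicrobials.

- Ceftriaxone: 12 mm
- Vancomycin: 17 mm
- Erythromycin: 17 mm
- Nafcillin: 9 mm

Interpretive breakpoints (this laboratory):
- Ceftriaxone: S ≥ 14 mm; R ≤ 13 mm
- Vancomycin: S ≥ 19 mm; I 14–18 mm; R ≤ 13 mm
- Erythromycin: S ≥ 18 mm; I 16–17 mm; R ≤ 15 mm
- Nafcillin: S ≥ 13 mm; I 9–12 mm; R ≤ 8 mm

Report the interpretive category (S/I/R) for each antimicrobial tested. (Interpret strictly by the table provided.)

Ceftriaxone 12 mm: ≤ 13 mm → R
Vancomycin: 17 mm is in 14–18 mm ⇒ I
Erythromycin: 17 mm is in 16–17 mm → I
Nafcillin (9 mm) in 9–12 mm → Intermediate

R, I, I, I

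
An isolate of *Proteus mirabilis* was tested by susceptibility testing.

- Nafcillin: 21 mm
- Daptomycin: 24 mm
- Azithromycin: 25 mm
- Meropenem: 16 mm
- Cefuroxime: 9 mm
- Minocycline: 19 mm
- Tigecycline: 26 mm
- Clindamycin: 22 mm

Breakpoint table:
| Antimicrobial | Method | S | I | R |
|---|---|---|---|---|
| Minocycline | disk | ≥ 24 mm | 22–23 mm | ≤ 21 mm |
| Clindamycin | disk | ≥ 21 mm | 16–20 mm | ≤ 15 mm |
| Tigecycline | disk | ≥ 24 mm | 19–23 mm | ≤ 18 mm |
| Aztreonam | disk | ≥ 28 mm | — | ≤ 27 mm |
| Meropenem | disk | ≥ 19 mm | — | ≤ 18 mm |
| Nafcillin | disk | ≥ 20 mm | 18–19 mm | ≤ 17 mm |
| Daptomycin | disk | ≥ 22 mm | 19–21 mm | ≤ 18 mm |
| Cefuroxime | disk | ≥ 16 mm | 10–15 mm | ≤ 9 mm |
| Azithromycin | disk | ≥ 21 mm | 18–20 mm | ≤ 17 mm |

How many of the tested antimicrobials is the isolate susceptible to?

Nafcillin 21 mm: ≥ 20 mm — Susceptible
Daptomycin 24 mm: ≥ 22 mm → susceptible
Azithromycin 25 mm: ≥ 21 mm → S
Meropenem 16 mm: ≤ 18 mm → Resistant
Cefuroxime (9 mm) ≤ 9 mm — resistant
Minocycline: 19 mm is ≤ 21 mm — R
Tigecycline (26 mm) ≥ 24 mm → Susceptible
Clindamycin: 22 mm is ≥ 21 mm → S
Susceptible: 5

5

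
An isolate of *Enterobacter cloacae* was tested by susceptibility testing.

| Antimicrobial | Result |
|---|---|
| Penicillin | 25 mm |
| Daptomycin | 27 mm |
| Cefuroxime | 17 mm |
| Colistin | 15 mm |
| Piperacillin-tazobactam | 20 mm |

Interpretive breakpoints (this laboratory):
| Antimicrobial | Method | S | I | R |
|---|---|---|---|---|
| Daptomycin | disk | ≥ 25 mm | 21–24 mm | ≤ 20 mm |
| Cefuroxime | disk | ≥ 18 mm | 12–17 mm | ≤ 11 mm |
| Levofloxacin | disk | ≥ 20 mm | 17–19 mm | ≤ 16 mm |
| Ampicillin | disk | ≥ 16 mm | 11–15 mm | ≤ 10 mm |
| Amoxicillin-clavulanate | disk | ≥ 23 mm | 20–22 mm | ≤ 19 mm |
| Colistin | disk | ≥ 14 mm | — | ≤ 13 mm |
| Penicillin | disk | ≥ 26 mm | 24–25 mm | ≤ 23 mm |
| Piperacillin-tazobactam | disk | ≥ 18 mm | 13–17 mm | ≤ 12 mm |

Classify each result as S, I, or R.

Penicillin: 25 mm is in 24–25 mm — Intermediate
Daptomycin (27 mm) ≥ 25 mm → S
Cefuroxime 17 mm: in 12–17 mm → intermediate
Colistin: 15 mm is ≥ 14 mm → susceptible
Piperacillin-tazobactam (20 mm) ≥ 18 mm — susceptible

I, S, I, S, S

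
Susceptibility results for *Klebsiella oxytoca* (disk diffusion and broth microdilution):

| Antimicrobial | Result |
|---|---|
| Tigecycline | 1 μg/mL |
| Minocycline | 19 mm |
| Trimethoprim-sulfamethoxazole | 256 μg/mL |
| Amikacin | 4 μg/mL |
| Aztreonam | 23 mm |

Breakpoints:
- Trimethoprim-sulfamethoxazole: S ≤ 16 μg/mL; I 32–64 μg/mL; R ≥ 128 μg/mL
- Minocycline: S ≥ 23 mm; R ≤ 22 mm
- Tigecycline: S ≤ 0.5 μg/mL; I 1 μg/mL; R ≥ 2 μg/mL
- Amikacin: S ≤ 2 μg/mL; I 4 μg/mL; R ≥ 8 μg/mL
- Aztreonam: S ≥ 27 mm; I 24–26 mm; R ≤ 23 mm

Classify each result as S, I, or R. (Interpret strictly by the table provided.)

Tigecycline (1 μg/mL) = 1 μg/mL — I
Minocycline: 19 mm is ≤ 22 mm ⇒ Resistant
Trimethoprim-sulfamethoxazole 256 μg/mL: ≥ 128 μg/mL → R
Amikacin (4 μg/mL) = 4 μg/mL ⇒ Intermediate
Aztreonam: 23 mm is ≤ 23 mm → resistant

I, R, R, I, R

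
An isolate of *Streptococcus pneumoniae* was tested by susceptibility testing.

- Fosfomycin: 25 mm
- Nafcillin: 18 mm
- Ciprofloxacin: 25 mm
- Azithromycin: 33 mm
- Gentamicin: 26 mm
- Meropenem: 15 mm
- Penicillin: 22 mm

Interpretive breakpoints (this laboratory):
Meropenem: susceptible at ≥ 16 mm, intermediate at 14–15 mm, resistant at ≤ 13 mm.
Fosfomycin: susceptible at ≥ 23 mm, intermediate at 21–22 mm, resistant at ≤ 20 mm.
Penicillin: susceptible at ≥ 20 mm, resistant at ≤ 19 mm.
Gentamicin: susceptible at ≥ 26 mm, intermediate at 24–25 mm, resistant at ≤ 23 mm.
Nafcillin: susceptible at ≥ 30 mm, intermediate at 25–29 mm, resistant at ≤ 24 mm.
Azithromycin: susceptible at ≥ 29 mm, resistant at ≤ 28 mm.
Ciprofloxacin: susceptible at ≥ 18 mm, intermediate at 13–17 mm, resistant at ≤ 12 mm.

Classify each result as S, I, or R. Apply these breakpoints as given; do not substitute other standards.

Fosfomycin 25 mm: ≥ 23 mm → susceptible
Nafcillin: 18 mm is ≤ 24 mm → resistant
Ciprofloxacin (25 mm) ≥ 18 mm — Susceptible
Azithromycin (33 mm) ≥ 29 mm → Susceptible
Gentamicin (26 mm) ≥ 26 mm ⇒ S
Meropenem: 15 mm is in 14–15 mm — Intermediate
Penicillin (22 mm) ≥ 20 mm → Susceptible

S, R, S, S, S, I, S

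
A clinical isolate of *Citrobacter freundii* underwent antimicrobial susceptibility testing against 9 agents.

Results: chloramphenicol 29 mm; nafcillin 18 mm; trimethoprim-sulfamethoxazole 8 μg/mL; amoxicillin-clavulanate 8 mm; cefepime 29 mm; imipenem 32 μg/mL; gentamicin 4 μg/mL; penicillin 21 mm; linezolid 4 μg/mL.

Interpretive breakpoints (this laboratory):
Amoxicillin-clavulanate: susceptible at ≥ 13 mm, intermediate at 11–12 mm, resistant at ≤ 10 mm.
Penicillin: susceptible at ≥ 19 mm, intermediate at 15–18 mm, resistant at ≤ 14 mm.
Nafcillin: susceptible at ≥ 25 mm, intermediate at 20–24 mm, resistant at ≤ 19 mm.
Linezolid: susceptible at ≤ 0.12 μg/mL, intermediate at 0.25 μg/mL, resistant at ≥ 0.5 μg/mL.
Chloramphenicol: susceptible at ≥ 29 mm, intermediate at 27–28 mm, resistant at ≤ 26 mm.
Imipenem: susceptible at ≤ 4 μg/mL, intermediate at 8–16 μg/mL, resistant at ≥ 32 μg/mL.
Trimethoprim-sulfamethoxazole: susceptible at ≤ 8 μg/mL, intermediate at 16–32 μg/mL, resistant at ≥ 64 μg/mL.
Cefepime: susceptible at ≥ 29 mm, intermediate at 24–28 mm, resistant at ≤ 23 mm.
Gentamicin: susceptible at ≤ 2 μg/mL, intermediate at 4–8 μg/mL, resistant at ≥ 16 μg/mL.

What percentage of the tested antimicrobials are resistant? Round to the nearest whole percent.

Chloramphenicol 29 mm: ≥ 29 mm — susceptible
Nafcillin (18 mm) ≤ 19 mm ⇒ Resistant
Trimethoprim-sulfamethoxazole: 8 μg/mL is ≤ 8 μg/mL → susceptible
Amoxicillin-clavulanate (8 mm) ≤ 10 mm ⇒ Resistant
Cefepime: 29 mm is ≥ 29 mm → susceptible
Imipenem 32 μg/mL: ≥ 32 μg/mL → resistant
Gentamicin (4 μg/mL) in 4–8 μg/mL → intermediate
Penicillin: 21 mm is ≥ 19 mm ⇒ S
Linezolid (4 μg/mL) ≥ 0.5 μg/mL ⇒ Resistant
Resistant: 4/9

44%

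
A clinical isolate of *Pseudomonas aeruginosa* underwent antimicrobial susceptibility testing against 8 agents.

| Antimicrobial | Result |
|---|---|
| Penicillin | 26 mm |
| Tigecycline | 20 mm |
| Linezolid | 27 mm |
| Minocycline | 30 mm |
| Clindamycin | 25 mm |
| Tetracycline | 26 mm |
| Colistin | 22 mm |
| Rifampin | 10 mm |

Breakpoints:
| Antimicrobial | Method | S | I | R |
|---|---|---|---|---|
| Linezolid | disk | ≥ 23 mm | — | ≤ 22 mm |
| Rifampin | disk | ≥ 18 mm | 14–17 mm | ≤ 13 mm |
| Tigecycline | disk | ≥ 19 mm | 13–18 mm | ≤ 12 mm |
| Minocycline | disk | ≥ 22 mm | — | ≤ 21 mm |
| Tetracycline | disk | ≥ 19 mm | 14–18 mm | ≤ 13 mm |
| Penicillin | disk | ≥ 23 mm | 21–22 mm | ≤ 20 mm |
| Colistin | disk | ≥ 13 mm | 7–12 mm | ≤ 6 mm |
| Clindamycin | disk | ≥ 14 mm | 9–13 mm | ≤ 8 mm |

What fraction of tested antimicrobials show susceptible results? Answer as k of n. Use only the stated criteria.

7 of 8

Penicillin 26 mm: ≥ 23 mm → susceptible
Tigecycline 20 mm: ≥ 19 mm → S
Linezolid: 27 mm is ≥ 23 mm ⇒ S
Minocycline: 30 mm is ≥ 22 mm ⇒ susceptible
Clindamycin: 25 mm is ≥ 14 mm ⇒ susceptible
Tetracycline 26 mm: ≥ 19 mm ⇒ Susceptible
Colistin (22 mm) ≥ 13 mm → susceptible
Rifampin: 10 mm is ≤ 13 mm — resistant
Susceptible: 7/8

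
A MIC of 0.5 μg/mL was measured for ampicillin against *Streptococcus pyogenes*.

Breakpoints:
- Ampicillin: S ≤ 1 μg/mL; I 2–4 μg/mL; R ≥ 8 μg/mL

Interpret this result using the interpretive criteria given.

S

Ampicillin: 0.5 μg/mL is ≤ 1 μg/mL ⇒ Susceptible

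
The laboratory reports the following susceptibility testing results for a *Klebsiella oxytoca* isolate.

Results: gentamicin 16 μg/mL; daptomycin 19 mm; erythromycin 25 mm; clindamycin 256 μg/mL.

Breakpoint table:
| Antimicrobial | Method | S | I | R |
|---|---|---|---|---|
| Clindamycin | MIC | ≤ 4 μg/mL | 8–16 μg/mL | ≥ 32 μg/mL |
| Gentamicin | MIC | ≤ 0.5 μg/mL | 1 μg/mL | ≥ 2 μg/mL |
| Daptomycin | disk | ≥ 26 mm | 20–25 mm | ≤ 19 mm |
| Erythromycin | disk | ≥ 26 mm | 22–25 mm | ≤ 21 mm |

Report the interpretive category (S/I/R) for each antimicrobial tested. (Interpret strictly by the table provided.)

R, R, I, R

Gentamicin 16 μg/mL: ≥ 2 μg/mL → resistant
Daptomycin (19 mm) ≤ 19 mm → R
Erythromycin: 25 mm is in 22–25 mm → I
Clindamycin 256 μg/mL: ≥ 32 μg/mL ⇒ resistant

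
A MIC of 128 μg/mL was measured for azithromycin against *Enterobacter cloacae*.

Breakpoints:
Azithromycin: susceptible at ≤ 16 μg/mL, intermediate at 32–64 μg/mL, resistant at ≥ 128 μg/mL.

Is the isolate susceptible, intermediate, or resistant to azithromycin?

Resistant

Azithromycin: 128 μg/mL is ≥ 128 μg/mL — Resistant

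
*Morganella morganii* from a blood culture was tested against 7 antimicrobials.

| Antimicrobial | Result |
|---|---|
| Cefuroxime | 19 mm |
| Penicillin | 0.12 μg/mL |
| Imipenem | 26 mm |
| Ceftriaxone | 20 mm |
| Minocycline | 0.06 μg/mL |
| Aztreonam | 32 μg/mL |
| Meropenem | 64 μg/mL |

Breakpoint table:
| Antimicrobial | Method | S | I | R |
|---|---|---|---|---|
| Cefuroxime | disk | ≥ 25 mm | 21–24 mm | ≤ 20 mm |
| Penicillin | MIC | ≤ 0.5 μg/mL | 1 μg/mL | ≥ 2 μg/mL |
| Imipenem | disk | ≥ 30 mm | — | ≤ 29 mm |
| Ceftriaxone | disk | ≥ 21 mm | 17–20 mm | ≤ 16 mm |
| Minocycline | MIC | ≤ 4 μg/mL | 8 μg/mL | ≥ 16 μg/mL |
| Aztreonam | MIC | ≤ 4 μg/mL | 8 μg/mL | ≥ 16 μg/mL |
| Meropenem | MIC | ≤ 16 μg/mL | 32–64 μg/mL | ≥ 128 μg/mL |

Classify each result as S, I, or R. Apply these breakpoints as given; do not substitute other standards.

R, S, R, I, S, R, I

Cefuroxime (19 mm) ≤ 20 mm → R
Penicillin (0.12 μg/mL) ≤ 0.5 μg/mL → Susceptible
Imipenem: 26 mm is ≤ 29 mm — Resistant
Ceftriaxone (20 mm) in 17–20 mm — Intermediate
Minocycline (0.06 μg/mL) ≤ 4 μg/mL → S
Aztreonam: 32 μg/mL is ≥ 16 μg/mL → Resistant
Meropenem (64 μg/mL) in 32–64 μg/mL ⇒ Intermediate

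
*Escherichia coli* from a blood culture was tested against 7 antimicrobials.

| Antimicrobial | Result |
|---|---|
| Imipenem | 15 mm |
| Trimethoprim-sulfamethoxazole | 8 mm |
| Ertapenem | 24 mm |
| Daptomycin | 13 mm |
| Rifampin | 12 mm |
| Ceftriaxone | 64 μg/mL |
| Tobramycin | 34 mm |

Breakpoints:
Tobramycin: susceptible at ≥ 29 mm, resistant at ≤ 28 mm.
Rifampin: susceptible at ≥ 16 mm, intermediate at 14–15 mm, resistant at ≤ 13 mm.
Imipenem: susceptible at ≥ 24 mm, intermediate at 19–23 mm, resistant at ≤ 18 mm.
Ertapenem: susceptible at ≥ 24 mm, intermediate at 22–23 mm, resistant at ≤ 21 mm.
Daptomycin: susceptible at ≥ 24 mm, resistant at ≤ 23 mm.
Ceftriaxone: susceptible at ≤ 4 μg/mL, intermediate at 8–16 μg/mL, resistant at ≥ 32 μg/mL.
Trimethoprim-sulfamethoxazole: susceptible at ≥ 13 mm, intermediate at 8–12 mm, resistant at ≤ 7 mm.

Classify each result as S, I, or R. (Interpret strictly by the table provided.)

R, I, S, R, R, R, S

Imipenem (15 mm) ≤ 18 mm — resistant
Trimethoprim-sulfamethoxazole (8 mm) in 8–12 mm ⇒ I
Ertapenem: 24 mm is ≥ 24 mm → Susceptible
Daptomycin (13 mm) ≤ 23 mm ⇒ resistant
Rifampin (12 mm) ≤ 13 mm — R
Ceftriaxone (64 μg/mL) ≥ 32 μg/mL → Resistant
Tobramycin (34 mm) ≥ 29 mm — susceptible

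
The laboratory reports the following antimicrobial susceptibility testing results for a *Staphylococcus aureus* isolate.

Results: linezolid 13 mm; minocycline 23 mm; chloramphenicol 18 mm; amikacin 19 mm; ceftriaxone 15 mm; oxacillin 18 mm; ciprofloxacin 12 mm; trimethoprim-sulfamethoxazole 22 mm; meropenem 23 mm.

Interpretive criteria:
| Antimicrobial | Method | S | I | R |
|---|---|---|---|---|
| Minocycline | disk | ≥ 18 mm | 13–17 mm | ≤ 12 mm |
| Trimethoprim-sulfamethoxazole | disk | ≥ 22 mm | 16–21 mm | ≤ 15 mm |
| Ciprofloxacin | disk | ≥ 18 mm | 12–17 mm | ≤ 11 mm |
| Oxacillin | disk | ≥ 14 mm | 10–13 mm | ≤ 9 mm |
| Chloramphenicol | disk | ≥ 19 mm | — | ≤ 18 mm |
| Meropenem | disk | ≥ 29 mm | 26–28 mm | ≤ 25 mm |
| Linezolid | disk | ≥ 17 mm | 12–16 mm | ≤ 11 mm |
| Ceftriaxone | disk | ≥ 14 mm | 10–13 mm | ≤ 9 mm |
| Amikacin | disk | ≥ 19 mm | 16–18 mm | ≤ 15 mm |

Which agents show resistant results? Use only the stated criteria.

Linezolid 13 mm: in 12–16 mm ⇒ Intermediate
Minocycline: 23 mm is ≥ 18 mm → susceptible
Chloramphenicol (18 mm) ≤ 18 mm → resistant
Amikacin 19 mm: ≥ 19 mm ⇒ susceptible
Ceftriaxone: 15 mm is ≥ 14 mm — Susceptible
Oxacillin (18 mm) ≥ 14 mm ⇒ Susceptible
Ciprofloxacin: 12 mm is in 12–17 mm ⇒ I
Trimethoprim-sulfamethoxazole 22 mm: ≥ 22 mm → Susceptible
Meropenem (23 mm) ≤ 25 mm → resistant

chloramphenicol, meropenem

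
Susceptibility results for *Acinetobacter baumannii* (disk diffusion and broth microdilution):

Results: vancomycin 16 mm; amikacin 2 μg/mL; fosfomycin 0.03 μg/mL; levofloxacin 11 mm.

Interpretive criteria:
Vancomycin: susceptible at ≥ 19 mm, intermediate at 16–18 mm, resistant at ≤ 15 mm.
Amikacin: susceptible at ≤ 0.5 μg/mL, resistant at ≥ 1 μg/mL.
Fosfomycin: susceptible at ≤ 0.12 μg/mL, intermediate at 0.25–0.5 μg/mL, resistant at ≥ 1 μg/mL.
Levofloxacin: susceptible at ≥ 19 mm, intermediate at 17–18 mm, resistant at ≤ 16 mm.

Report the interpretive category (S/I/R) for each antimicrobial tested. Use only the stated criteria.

Vancomycin (16 mm) in 16–18 mm — I
Amikacin: 2 μg/mL is ≥ 1 μg/mL — Resistant
Fosfomycin 0.03 μg/mL: ≤ 0.12 μg/mL — S
Levofloxacin: 11 mm is ≤ 16 mm → R

I, R, S, R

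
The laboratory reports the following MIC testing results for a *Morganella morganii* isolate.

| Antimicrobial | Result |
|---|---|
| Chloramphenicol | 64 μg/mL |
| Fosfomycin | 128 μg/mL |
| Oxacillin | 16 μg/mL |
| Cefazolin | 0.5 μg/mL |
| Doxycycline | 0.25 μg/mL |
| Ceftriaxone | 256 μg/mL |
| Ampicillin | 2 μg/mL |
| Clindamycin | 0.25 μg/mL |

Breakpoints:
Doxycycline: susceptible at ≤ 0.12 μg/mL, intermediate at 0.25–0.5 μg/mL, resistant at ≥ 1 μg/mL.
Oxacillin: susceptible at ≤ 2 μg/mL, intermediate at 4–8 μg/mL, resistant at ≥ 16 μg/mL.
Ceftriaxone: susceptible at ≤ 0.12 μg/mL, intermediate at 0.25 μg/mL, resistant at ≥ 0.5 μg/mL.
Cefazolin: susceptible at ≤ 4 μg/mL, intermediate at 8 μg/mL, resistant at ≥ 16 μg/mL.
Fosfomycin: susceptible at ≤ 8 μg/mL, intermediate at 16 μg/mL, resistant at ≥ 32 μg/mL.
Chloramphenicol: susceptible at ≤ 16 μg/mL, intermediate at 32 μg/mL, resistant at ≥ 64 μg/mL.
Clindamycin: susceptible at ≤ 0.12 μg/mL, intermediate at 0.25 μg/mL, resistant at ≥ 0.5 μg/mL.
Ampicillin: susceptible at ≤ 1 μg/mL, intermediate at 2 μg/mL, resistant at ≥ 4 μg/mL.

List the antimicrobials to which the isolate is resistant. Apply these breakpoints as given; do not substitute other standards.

Chloramphenicol 64 μg/mL: ≥ 64 μg/mL — resistant
Fosfomycin: 128 μg/mL is ≥ 32 μg/mL — Resistant
Oxacillin 16 μg/mL: ≥ 16 μg/mL → resistant
Cefazolin 0.5 μg/mL: ≤ 4 μg/mL → susceptible
Doxycycline 0.25 μg/mL: in 0.25–0.5 μg/mL → intermediate
Ceftriaxone: 256 μg/mL is ≥ 0.5 μg/mL — resistant
Ampicillin: 2 μg/mL is = 2 μg/mL — I
Clindamycin: 0.25 μg/mL is = 0.25 μg/mL ⇒ I

chloramphenicol, fosfomycin, oxacillin, ceftriaxone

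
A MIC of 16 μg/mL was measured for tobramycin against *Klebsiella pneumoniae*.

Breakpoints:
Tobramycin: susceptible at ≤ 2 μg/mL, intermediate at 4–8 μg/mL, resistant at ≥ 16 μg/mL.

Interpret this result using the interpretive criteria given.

Resistant

Tobramycin 16 μg/mL: ≥ 16 μg/mL — resistant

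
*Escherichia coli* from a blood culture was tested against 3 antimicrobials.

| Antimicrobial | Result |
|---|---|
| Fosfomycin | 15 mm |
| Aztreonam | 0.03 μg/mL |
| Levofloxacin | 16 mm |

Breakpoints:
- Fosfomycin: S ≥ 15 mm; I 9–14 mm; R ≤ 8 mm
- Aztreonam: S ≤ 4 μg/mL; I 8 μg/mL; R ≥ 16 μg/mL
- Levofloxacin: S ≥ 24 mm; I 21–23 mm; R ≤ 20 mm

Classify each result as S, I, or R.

S, S, R

Fosfomycin 15 mm: ≥ 15 mm ⇒ susceptible
Aztreonam (0.03 μg/mL) ≤ 4 μg/mL — susceptible
Levofloxacin (16 mm) ≤ 20 mm — Resistant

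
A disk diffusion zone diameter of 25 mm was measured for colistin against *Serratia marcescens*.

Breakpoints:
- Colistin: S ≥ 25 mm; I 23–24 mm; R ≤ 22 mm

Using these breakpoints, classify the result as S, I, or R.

S

Colistin 25 mm: ≥ 25 mm → S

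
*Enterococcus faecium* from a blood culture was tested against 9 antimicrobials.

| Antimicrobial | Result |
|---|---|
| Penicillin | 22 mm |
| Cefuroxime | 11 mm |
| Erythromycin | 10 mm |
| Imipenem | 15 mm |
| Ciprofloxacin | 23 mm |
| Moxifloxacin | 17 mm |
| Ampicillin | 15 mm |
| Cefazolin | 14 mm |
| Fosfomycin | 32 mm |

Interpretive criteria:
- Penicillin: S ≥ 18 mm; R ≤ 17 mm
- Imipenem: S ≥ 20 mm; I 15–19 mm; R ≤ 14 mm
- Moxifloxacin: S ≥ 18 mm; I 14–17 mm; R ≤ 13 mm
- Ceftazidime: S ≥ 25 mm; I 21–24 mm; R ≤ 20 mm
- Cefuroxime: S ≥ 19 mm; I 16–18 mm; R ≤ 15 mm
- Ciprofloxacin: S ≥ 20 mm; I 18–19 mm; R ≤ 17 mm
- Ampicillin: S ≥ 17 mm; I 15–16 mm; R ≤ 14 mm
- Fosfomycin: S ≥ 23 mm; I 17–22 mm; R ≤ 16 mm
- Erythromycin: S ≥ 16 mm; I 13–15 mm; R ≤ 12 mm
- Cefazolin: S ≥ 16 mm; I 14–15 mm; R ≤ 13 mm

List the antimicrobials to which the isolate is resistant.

Penicillin: 22 mm is ≥ 18 mm ⇒ susceptible
Cefuroxime: 11 mm is ≤ 15 mm — R
Erythromycin: 10 mm is ≤ 12 mm → Resistant
Imipenem 15 mm: in 15–19 mm ⇒ Intermediate
Ciprofloxacin (23 mm) ≥ 20 mm → S
Moxifloxacin 17 mm: in 14–17 mm → intermediate
Ampicillin 15 mm: in 15–16 mm ⇒ I
Cefazolin (14 mm) in 14–15 mm → Intermediate
Fosfomycin (32 mm) ≥ 23 mm → Susceptible

cefuroxime, erythromycin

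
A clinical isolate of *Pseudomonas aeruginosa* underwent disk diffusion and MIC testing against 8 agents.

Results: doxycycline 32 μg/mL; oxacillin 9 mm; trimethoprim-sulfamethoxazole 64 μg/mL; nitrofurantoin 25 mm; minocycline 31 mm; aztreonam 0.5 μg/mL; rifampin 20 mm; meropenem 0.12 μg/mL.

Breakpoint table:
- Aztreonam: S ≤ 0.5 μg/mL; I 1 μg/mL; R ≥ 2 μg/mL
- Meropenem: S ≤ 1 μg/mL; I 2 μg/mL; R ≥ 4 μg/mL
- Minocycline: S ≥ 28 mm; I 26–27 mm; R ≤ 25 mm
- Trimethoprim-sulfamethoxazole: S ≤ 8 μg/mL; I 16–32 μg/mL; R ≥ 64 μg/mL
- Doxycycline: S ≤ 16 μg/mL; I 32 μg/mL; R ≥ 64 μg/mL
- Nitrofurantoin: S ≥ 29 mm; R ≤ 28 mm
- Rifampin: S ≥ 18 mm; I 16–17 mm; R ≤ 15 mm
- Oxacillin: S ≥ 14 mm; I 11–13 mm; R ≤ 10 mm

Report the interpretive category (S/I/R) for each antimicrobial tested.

Doxycycline 32 μg/mL: = 32 μg/mL — Intermediate
Oxacillin (9 mm) ≤ 10 mm — resistant
Trimethoprim-sulfamethoxazole (64 μg/mL) ≥ 64 μg/mL ⇒ Resistant
Nitrofurantoin: 25 mm is ≤ 28 mm ⇒ Resistant
Minocycline 31 mm: ≥ 28 mm ⇒ S
Aztreonam (0.5 μg/mL) ≤ 0.5 μg/mL ⇒ S
Rifampin 20 mm: ≥ 18 mm ⇒ susceptible
Meropenem (0.12 μg/mL) ≤ 1 μg/mL → Susceptible

I, R, R, R, S, S, S, S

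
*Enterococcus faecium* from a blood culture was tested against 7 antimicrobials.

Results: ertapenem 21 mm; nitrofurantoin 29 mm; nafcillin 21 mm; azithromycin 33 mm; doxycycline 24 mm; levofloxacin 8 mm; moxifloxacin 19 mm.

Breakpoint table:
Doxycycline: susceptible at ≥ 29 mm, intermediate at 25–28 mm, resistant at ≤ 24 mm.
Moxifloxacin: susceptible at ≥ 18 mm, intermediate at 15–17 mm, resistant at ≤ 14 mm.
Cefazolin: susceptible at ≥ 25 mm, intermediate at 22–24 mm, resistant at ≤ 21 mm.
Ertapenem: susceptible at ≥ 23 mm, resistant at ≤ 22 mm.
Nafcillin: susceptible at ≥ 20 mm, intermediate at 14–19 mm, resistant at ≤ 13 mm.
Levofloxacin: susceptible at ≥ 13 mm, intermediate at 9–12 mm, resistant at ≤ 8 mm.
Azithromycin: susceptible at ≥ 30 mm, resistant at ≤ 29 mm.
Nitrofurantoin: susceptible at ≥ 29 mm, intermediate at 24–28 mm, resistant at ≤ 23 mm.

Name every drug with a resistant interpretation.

ertapenem, doxycycline, levofloxacin

Ertapenem (21 mm) ≤ 22 mm → R
Nitrofurantoin: 29 mm is ≥ 29 mm — S
Nafcillin 21 mm: ≥ 20 mm ⇒ Susceptible
Azithromycin: 33 mm is ≥ 30 mm → S
Doxycycline: 24 mm is ≤ 24 mm ⇒ resistant
Levofloxacin (8 mm) ≤ 8 mm → resistant
Moxifloxacin (19 mm) ≥ 18 mm — Susceptible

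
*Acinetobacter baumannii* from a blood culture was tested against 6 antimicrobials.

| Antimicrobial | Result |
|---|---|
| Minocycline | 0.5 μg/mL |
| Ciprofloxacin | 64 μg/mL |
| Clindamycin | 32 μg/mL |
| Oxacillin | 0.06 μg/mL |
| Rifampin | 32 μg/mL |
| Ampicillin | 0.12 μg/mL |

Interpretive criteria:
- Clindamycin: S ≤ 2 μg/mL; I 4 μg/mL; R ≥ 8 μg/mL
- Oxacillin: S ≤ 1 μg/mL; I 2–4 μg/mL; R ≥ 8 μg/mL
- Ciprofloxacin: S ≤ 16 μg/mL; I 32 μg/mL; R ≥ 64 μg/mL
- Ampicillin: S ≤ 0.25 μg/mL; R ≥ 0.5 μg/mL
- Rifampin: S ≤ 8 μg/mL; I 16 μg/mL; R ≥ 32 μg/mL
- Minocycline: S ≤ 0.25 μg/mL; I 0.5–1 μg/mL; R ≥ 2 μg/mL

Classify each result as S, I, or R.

I, R, R, S, R, S

Minocycline (0.5 μg/mL) in 0.5–1 μg/mL ⇒ I
Ciprofloxacin: 64 μg/mL is ≥ 64 μg/mL ⇒ Resistant
Clindamycin (32 μg/mL) ≥ 8 μg/mL ⇒ Resistant
Oxacillin (0.06 μg/mL) ≤ 1 μg/mL ⇒ S
Rifampin: 32 μg/mL is ≥ 32 μg/mL — resistant
Ampicillin 0.12 μg/mL: ≤ 0.25 μg/mL ⇒ S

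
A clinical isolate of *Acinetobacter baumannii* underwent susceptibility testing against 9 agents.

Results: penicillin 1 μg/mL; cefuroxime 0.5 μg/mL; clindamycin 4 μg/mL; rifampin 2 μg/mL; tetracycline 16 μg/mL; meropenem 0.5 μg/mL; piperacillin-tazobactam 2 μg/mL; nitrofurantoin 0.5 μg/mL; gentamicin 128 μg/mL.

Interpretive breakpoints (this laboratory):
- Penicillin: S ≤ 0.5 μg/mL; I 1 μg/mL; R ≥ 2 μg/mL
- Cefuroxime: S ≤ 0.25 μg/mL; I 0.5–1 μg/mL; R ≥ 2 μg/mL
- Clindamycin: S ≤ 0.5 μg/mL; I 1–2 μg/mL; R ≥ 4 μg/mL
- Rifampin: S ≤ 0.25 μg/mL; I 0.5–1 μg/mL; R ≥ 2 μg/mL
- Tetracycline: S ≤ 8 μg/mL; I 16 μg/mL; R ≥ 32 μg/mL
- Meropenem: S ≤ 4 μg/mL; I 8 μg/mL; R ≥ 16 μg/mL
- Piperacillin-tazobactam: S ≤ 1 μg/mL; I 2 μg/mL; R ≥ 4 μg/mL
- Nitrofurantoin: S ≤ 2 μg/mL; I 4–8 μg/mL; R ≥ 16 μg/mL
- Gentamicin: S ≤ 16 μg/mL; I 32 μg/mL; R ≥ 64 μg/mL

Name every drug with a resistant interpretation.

clindamycin, rifampin, gentamicin

Penicillin 1 μg/mL: = 1 μg/mL ⇒ I
Cefuroxime: 0.5 μg/mL is in 0.5–1 μg/mL ⇒ intermediate
Clindamycin 4 μg/mL: ≥ 4 μg/mL ⇒ resistant
Rifampin (2 μg/mL) ≥ 2 μg/mL — R
Tetracycline (16 μg/mL) = 16 μg/mL — Intermediate
Meropenem (0.5 μg/mL) ≤ 4 μg/mL ⇒ susceptible
Piperacillin-tazobactam 2 μg/mL: = 2 μg/mL ⇒ Intermediate
Nitrofurantoin (0.5 μg/mL) ≤ 2 μg/mL ⇒ Susceptible
Gentamicin 128 μg/mL: ≥ 64 μg/mL ⇒ R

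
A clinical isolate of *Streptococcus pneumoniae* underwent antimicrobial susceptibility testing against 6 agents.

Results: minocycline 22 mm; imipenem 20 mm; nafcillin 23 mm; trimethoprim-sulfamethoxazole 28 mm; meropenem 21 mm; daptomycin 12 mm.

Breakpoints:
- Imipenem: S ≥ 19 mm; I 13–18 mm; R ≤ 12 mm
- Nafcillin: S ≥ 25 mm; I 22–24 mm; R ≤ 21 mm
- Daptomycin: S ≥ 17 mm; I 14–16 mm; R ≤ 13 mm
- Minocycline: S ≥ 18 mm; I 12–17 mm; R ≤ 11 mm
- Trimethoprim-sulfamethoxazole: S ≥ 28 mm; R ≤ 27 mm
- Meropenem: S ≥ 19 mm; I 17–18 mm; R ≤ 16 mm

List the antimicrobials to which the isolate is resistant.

Minocycline: 22 mm is ≥ 18 mm → Susceptible
Imipenem: 20 mm is ≥ 19 mm — S
Nafcillin 23 mm: in 22–24 mm → intermediate
Trimethoprim-sulfamethoxazole (28 mm) ≥ 28 mm ⇒ Susceptible
Meropenem 21 mm: ≥ 19 mm → S
Daptomycin: 12 mm is ≤ 13 mm → Resistant

daptomycin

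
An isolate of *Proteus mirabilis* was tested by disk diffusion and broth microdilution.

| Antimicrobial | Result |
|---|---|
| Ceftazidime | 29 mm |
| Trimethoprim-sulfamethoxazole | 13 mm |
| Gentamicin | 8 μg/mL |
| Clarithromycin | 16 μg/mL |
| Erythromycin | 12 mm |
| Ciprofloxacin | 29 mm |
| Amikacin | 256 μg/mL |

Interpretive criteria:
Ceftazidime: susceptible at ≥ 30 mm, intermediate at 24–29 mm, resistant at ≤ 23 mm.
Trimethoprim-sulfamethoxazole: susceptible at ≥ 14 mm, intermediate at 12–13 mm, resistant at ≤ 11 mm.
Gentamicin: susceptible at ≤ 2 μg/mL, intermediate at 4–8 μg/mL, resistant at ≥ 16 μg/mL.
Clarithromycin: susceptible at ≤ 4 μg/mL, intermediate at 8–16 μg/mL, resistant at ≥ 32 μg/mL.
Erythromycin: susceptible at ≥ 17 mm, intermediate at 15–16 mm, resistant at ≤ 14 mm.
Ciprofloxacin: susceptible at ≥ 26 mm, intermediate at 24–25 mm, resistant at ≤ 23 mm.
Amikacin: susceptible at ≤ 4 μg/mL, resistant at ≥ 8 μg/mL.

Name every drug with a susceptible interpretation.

Ceftazidime 29 mm: in 24–29 mm — Intermediate
Trimethoprim-sulfamethoxazole: 13 mm is in 12–13 mm — Intermediate
Gentamicin (8 μg/mL) in 4–8 μg/mL ⇒ intermediate
Clarithromycin (16 μg/mL) in 8–16 μg/mL ⇒ I
Erythromycin: 12 mm is ≤ 14 mm — resistant
Ciprofloxacin: 29 mm is ≥ 26 mm — S
Amikacin (256 μg/mL) ≥ 8 μg/mL ⇒ Resistant

ciprofloxacin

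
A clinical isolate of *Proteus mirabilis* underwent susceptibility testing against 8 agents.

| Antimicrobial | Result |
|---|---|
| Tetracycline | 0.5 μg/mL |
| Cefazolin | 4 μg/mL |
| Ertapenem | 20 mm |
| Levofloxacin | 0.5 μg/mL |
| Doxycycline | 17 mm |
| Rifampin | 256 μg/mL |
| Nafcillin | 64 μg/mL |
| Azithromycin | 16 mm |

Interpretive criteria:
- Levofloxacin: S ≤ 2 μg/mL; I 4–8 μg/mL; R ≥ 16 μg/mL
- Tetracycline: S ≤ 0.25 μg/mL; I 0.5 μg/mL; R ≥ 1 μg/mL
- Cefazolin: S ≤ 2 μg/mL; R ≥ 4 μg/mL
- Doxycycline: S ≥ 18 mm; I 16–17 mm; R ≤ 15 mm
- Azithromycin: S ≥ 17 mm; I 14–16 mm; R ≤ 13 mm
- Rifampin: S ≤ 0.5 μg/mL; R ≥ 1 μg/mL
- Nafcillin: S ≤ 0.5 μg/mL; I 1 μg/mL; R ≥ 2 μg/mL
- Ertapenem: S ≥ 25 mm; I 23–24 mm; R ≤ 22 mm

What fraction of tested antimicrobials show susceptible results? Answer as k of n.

Tetracycline 0.5 μg/mL: = 0.5 μg/mL — I
Cefazolin 4 μg/mL: ≥ 4 μg/mL → R
Ertapenem: 20 mm is ≤ 22 mm — Resistant
Levofloxacin 0.5 μg/mL: ≤ 2 μg/mL ⇒ susceptible
Doxycycline (17 mm) in 16–17 mm ⇒ I
Rifampin: 256 μg/mL is ≥ 1 μg/mL → R
Nafcillin: 64 μg/mL is ≥ 2 μg/mL → R
Azithromycin 16 mm: in 14–16 mm ⇒ I
Susceptible: 1/8

1 of 8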